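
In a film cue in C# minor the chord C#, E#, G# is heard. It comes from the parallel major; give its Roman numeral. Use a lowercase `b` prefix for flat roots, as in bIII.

I

C# is scale degree 1 in C# minor. The diatonic chord on degree 1 would be C#m (i), but C#–E#–G# is the major chord from C# major. As a borrowed chord it is labeled I.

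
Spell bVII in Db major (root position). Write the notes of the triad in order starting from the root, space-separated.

Cb Eb Gb

The root of bVII is the lowered 7th degree: C becomes Cb. In Db minor the chord on Cb is Cb–Eb–Gb.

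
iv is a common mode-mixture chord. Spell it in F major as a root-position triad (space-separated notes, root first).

Bb Db F

The root, Bb, is scale degree 4 — the same note in F major and F minor; only the chord quality changes. In F minor the chord on Bb is Bb–Db–F.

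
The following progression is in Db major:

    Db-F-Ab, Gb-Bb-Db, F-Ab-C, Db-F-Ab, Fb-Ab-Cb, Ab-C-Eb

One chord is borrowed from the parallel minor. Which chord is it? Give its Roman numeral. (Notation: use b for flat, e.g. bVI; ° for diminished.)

In Db major the diatonic chords are Db, Ebm, Fm, Gb, Ab, Bbm, Cdim. Of the given chords, Db–F–Ab = Db, Gb–Bb–Db = Gb, F–Ab–C = Fm and Ab–C–Eb = Ab are diatonic. Fb–Ab–Cb doesn't fit — on degree 3 Db major would have Fm (iii). Fb is the degree-3 chord of Db minor, so it is the borrowed bIII.

bIII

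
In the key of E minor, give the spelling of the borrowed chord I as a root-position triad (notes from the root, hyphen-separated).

E-G#-B

The root, E, is scale degree 1 — the same note in E minor and E major; only the chord quality changes. Building the major chord from the parallel major on E: E–G#–B.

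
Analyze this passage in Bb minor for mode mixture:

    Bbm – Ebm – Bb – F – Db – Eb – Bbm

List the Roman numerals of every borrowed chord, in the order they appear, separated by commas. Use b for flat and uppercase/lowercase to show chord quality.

I, IV

Bb minor has the diatonic set Bbm, Cdim, Db, Ebm, F, Gb, Ab (with V from harmonic minor). Of the given chords, Bbm, Ebm, F and Db are diatonic. Bb (Bb–D–F) is not: scale degree 1 in Bb minor carries Bbm (i). In Bb major the chord on that degree is Bb, so here it functions as I, borrowed from the parallel major. Eb (Eb–G–Bb) doesn't fit — on degree 4 Bb minor would have Ebm (iv). Eb is the degree-4 chord of Bb major, so it is the borrowed IV.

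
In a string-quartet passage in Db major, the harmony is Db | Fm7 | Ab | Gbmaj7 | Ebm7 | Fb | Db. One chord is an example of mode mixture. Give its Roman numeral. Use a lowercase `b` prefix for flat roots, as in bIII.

bIII

The diatonic triads in Db major are Db, Ebm, Fm, Gb, Ab, Bbm, Cdim. Db, Fm7, Ab, Gbmaj7 and Ebm7 are all diatonic. Fb (Fb–Ab–Cb) doesn't fit — on degree 3 Db major would have Fm (iii). Fb is the degree-3 chord of Db minor, so it is the borrowed bIII.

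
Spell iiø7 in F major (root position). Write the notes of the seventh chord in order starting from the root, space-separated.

iiø7 is built on scale degree 2, which is G in both F major and its parallel. Stacking thirds in F minor on G gives G–Bb–Db–F.

G Bb Db F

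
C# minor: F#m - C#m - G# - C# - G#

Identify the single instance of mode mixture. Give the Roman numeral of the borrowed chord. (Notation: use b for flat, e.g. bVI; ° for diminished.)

The diatonic triads in C# minor (with V from harmonic minor) are C#m, D#dim, E, F#m, G#, A, B. Of the given chords, F#m, C#m and G# are diatonic. But C# (C#–E#–G#) is foreign: the diatonic i on degree 1 is C#m, whereas C# comes from C# major. It is labeled I.

I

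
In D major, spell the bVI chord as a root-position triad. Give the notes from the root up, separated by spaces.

Scale degree 6 in D major is B. bVI uses the lowered form, Bb, taken from D minor. Building the major chord from the parallel minor on Bb: Bb–D–F.

Bb D F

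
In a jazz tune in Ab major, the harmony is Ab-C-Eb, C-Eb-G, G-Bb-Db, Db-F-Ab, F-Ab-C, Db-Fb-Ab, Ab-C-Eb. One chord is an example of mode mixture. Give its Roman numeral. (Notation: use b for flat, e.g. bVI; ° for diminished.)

Ab major has the diatonic set Ab, Bbm, Cm, Db, Eb, Fm, Gdim. Ab–C–Eb = Ab, C–Eb–G = Cm, G–Bb–Db = Gdim, Db–F–Ab = Db and F–Ab–C = Fm all belong to that set. But Db–Fb–Ab is foreign: the diatonic IV on degree 4 is Db, whereas Dbm comes from Ab minor. It is labeled iv.

iv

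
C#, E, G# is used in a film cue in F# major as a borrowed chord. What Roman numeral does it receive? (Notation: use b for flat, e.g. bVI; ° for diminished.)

v

C# is scale degree 5 in F# major. C#–E–G# is a minor chord — the form found in F# minor, not the diatonic V (C#). Borrowed into F# major it is written v.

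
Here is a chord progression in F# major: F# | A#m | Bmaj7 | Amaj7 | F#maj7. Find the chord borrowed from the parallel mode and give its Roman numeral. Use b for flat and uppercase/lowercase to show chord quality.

The diatonic triads in F# major are F#, G#m, A#m, B, C#, D#m, E#dim. F#, A#m, Bmaj7 and F#maj7 all belong to that set. Amaj7 (A–C#–E–G#) is not: scale degree 3 in F# major carries A#m (iii). In F# minor the chord on that degree is Amaj7, so here it functions as bIIImaj7, borrowed from the parallel minor.

bIIImaj7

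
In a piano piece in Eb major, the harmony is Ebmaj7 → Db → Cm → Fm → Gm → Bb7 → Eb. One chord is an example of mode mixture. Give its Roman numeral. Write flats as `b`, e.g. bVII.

Eb major has the diatonic set Eb, Fm, Gm, Ab, Bb, Cm, Ddim. Of the given chords, Ebmaj7, Cm, Fm, Gm, Bb7 and Eb are diatonic. Db (Db–F–Ab) is not: scale degree 7 in Eb major carries Ddim (vii°). In Eb minor the chord on that degree is Db, so here it functions as bVII, borrowed from the parallel minor.

bVII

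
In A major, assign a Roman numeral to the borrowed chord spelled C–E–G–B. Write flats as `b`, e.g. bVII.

The root C is the lowered 3rd scale degree — diatonically A major has C# there. The diatonic chord on degree 3 would be C#m (iii), but C–E–G–B is the major-seventh chord from A minor. As a borrowed chord it is labeled bIIImaj7.

bIIImaj7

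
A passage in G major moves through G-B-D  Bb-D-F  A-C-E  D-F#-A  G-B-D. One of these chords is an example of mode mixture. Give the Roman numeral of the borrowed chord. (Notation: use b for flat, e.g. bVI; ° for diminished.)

bIII

In G major the diatonic chords are G, Am, Bm, C, D, Em, F#dim. G–B–D = G, A–C–E = Am and D–F#–A = D are all diatonic. Bb–D–F doesn't fit — on degree 3 G major would have Bm (iii). Bb is the degree-3 chord of G minor, so it is the borrowed bIII.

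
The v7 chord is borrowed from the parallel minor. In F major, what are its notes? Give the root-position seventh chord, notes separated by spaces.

The root, C, is scale degree 5 — the same note in F major and F minor; only the chord quality changes. Building the minor-seventh chord from the parallel minor on C: C–Eb–G–Bb.

C Eb G Bb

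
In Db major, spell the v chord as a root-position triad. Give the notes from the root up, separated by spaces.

Ab Cb Eb

v is built on scale degree 5, which is Ab in both Db major and its parallel. Stacking thirds in Db minor on Ab gives Ab–Cb–Eb.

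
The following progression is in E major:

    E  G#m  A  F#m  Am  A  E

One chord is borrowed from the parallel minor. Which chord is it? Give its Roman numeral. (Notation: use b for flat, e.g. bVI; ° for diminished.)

iv

In E major the diatonic chords are E, F#m, G#m, A, B, C#m, D#dim. E, G#m, A and F#m all belong to that set. Am (A–C–E) doesn't fit — on degree 4 E major would have A (IV). Am is the degree-4 chord of E minor, so it is the borrowed iv.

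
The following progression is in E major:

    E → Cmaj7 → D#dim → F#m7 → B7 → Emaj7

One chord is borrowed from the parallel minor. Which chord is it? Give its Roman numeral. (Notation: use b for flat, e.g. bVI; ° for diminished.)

bVImaj7

E major has the diatonic set E, F#m, G#m, A, B, C#m, D#dim. Of the given chords, E, D#dim, F#m7, B7 and Emaj7 are diatonic. Cmaj7 (C–E–G–B) is not: scale degree 6 in E major carries C#m (vi). In E minor the chord on that degree is Cmaj7, so here it functions as bVImaj7, borrowed from the parallel minor.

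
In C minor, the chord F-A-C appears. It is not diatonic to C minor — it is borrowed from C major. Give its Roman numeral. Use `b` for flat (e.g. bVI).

F is scale degree 4 in C minor. The diatonic chord on degree 4 would be Fm (iv), but F–A–C is the major chord from C major. As a borrowed chord it is labeled IV.

IV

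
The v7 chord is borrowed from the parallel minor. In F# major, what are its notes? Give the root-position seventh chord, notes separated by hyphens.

C#-E-G#-B

v7 is built on scale degree 5, which is C# in both F# major and its parallel. In F# minor the chord on C# is C#–E–G#–B.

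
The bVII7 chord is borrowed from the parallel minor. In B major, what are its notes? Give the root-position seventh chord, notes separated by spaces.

bVII7 is built on the lowered scale degree 7. In B major degree 7 is A#; lowered it becomes A. In B minor the chord on A is A–C#–E–G.

A C# E G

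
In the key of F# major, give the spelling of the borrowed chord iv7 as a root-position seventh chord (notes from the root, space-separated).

The root, B, is scale degree 4 — the same note in F# major and F# minor; only the chord quality changes. Building the minor-seventh chord from the parallel minor on B: B–D–F#–A.

B D F# A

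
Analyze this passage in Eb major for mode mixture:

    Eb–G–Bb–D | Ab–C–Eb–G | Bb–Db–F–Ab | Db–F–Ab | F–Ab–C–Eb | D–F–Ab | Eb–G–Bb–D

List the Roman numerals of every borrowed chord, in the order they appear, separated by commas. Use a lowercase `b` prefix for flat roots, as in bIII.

Eb major has the diatonic set Eb, Fm, Gm, Ab, Bb, Cm, Ddim. Eb–G–Bb–D = Ebmaj7, Ab–C–Eb–G = Abmaj7, F–Ab–C–Eb = Fm7 and D–F–Ab = Ddim are all diatonic. Bb–Db–F–Ab is not: scale degree 5 in Eb major carries Bb (V). In Eb minor the chord on that degree is Bbm7, so here it functions as v7, borrowed from the parallel minor. But Db–F–Ab is foreign: the diatonic vii° on degree 7 is Ddim, whereas Db comes from Eb minor. It is labeled bVII.

v7, bVII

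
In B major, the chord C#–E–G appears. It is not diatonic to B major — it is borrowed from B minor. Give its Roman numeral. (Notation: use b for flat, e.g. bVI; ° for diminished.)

ii°

The root C# is the diatonic 2nd degree of B major; the borrowing shows in the chord quality. The diatonic chord on degree 2 would be C#m (ii), but C#–E–G is the diminished chord from B minor. As a borrowed chord it is labeled ii°.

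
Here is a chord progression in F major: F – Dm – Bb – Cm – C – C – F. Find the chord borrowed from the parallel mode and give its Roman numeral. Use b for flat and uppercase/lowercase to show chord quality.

F major has the diatonic set F, Gm, Am, Bb, C, Dm, Edim. Of the given chords, F, Dm, Bb and C are diatonic. But Cm (C–Eb–G) is foreign: the diatonic V on degree 5 is C, whereas Cm comes from F minor. It is labeled v.

v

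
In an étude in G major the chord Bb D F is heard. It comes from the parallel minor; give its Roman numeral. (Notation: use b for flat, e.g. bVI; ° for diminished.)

bIII

In G major scale degree 3 is B; Bb is its lowered form, from G minor. Bb–D–F is a major chord — the form found in G minor, not the diatonic iii (Bm). Borrowed into G major it is written bIII.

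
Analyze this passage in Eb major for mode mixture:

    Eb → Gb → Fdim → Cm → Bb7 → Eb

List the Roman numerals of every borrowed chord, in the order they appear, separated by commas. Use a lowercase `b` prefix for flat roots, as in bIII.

The diatonic triads in Eb major are Eb, Fm, Gm, Ab, Bb, Cm, Ddim. Eb, Cm and Bb7 all belong to that set. But Gb (Gb–Bb–Db) is foreign: the diatonic iii on degree 3 is Gm, whereas Gb comes from Eb minor. It is labeled bIII. Fdim (F–Ab–Cb) doesn't fit — on degree 2 Eb major would have Fm (ii). Fdim is the degree-2 chord of Eb minor, so it is the borrowed ii°.

bIII, ii°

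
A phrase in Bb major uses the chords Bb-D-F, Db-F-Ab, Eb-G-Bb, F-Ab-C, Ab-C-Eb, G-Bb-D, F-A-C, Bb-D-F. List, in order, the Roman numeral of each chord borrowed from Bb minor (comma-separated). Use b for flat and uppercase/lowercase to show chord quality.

In Bb major the diatonic chords are Bb, Cm, Dm, Eb, F, Gm, Adim. Bb–D–F = Bb, Eb–G–Bb = Eb, G–Bb–D = Gm and F–A–C = F are all diatonic. But Db–F–Ab is foreign: the diatonic iii on degree 3 is Dm, whereas Db comes from Bb minor. It is labeled bIII. But F–Ab–C is foreign: the diatonic V on degree 5 is F, whereas Fm comes from Bb minor. It is labeled v. Ab–C–Eb doesn't fit — on degree 7 Bb major would have Adim (vii°). Ab is the degree-7 chord of Bb minor, so it is the borrowed bVII.

bIII, v, bVII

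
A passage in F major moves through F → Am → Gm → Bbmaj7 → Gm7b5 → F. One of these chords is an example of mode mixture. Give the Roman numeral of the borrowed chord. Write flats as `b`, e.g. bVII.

iiø7

The diatonic triads in F major are F, Gm, Am, Bb, C, Dm, Edim. F, Am, Gm and Bbmaj7 all belong to that set. Gm7b5 (G–Bb–Db–F) is not: scale degree 2 in F major carries Gm (ii). In F minor the chord on that degree is Gm7b5, so here it functions as iiø7, borrowed from the parallel minor.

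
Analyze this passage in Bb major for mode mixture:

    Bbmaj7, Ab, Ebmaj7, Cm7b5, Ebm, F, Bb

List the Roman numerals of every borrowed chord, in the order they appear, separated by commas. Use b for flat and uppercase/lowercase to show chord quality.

In Bb major the diatonic chords are Bb, Cm, Dm, Eb, F, Gm, Adim. Bbmaj7, Ebmaj7, F and Bb all belong to that set. Ab (Ab–C–Eb) doesn't fit — on degree 7 Bb major would have Adim (vii°). Ab is the degree-7 chord of Bb minor, so it is the borrowed bVII. Cm7b5 (C–Eb–Gb–Bb) is not: scale degree 2 in Bb major carries Cm (ii). In Bb minor the chord on that degree is Cm7b5, so here it functions as iiø7, borrowed from the parallel minor. Ebm (Eb–Gb–Bb) is not: scale degree 4 in Bb major carries Eb (IV). In Bb minor the chord on that degree is Ebm, so here it functions as iv, borrowed from the parallel minor.

bVII, iiø7, iv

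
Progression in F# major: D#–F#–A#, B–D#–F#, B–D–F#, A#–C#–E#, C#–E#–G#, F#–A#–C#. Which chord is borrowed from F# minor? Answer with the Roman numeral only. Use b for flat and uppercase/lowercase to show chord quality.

In F# major the diatonic chords are F#, G#m, A#m, B, C#, D#m, E#dim. D#–F#–A# = D#m, B–D#–F# = B, A#–C#–E# = A#m, C#–E#–G# = C# and F#–A#–C# = F# are all diatonic. But B–D–F# is foreign: the diatonic IV on degree 4 is B, whereas Bm comes from F# minor. It is labeled iv.

iv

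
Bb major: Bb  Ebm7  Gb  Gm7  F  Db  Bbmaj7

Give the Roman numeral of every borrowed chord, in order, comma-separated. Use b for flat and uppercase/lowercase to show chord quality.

Bb major has the diatonic set Bb, Cm, Dm, Eb, F, Gm, Adim. Bb, Gm7, F and Bbmaj7 are all diatonic. Ebm7 (Eb–Gb–Bb–Db) doesn't fit — on degree 4 Bb major would have Eb (IV). Ebm7 is the degree-4 chord of Bb minor, so it is the borrowed iv7. Gb (Gb–Bb–Db) is not: scale degree 6 in Bb major carries Gm (vi). In Bb minor the chord on that degree is Gb, so here it functions as bVI, borrowed from the parallel minor. But Db (Db–F–Ab) is foreign: the diatonic iii on degree 3 is Dm, whereas Db comes from Bb minor. It is labeled bIII.

iv7, bVI, bIII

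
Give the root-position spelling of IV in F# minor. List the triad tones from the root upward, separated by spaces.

The root, B, is scale degree 4 — the same note in F# minor and F# major; only the chord quality changes. In F# major the chord on B is B–D#–F#.

B D# F#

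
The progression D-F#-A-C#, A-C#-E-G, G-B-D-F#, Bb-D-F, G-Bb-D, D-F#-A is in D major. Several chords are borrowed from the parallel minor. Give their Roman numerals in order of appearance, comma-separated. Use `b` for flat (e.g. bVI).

D major has the diatonic set D, Em, F#m, G, A, Bm, C#dim. D–F#–A–C# = Dmaj7, A–C#–E–G = A7, G–B–D–F# = Gmaj7 and D–F#–A = D are all diatonic. Bb–D–F doesn't fit — on degree 6 D major would have Bm (vi). Bb is the degree-6 chord of D minor, so it is the borrowed bVI. G–Bb–D is not: scale degree 4 in D major carries G (IV). In D minor the chord on that degree is Gm, so here it functions as iv, borrowed from the parallel minor.

bVI, iv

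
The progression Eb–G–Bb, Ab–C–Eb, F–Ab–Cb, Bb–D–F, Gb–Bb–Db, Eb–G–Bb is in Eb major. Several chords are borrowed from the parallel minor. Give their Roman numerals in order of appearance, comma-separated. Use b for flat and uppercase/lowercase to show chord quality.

ii°, bIII

Eb major has the diatonic set Eb, Fm, Gm, Ab, Bb, Cm, Ddim. Eb–G–Bb = Eb, Ab–C–Eb = Ab and Bb–D–F = Bb all belong to that set. But F–Ab–Cb is foreign: the diatonic ii on degree 2 is Fm, whereas Fdim comes from Eb minor. It is labeled ii°. Gb–Bb–Db is not: scale degree 3 in Eb major carries Gm (iii). In Eb minor the chord on that degree is Gb, so here it functions as bIII, borrowed from the parallel minor.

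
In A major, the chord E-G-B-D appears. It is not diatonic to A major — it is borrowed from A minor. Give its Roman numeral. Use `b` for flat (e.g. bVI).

E is scale degree 5 in A major. E–G–B–D is a minor-seventh chord — the form found in A minor, not the diatonic V (E). Borrowed into A major it is written v7.

v7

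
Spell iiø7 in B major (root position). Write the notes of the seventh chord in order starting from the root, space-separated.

C# E G B

iiø7 is built on scale degree 2, which is C# in both B major and its parallel. In B minor the chord on C# is C#–E–G–B.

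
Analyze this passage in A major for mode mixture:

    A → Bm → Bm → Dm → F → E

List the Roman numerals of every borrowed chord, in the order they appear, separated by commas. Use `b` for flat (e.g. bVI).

iv, bVI

A major has the diatonic set A, Bm, C#m, D, E, F#m, G#dim. A, Bm and E are all diatonic. Dm (D–F–A) doesn't fit — on degree 4 A major would have D (IV). Dm is the degree-4 chord of A minor, so it is the borrowed iv. But F (F–A–C) is foreign: the diatonic vi on degree 6 is F#m, whereas F comes from A minor. It is labeled bVI.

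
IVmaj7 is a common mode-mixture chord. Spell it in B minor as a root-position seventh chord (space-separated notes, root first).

E G# B D#

The root, E, is scale degree 4 — the same note in B minor and B major; only the chord quality changes. Building the major-seventh chord from the parallel major on E: E–G#–B–D#.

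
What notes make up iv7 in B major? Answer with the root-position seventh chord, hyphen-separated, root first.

iv7 is built on scale degree 4, which is E in both B major and its parallel. Building the minor-seventh chord from the parallel minor on E: E–G–B–D.

E-G-B-D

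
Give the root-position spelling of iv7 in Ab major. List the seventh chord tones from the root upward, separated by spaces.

Db Fb Ab Cb

The root, Db, is scale degree 4 — the same note in Ab major and Ab minor; only the chord quality changes. Stacking thirds in Ab minor on Db gives Db–Fb–Ab–Cb.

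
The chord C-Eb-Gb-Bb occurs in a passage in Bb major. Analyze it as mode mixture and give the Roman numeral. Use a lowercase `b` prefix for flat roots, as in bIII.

C is scale degree 2 in Bb major. C–Eb–Gb–Bb is a half-diminished-seventh chord — the form found in Bb minor, not the diatonic ii (Cm). Borrowed into Bb major it is written iiø7.

iiø7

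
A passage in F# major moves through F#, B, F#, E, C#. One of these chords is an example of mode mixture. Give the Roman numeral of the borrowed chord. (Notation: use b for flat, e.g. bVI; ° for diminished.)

bVII

F# major has the diatonic set F#, G#m, A#m, B, C#, D#m, E#dim. F#, B and C# all belong to that set. E (E–G#–B) is not: scale degree 7 in F# major carries E#dim (vii°). In F# minor the chord on that degree is E, so here it functions as bVII, borrowed from the parallel minor.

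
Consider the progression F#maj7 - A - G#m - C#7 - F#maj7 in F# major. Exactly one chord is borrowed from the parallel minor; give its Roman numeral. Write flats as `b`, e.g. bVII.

The diatonic triads in F# major are F#, G#m, A#m, B, C#, D#m, E#dim. F#maj7, G#m and C#7 all belong to that set. A (A–C#–E) doesn't fit — on degree 3 F# major would have A#m (iii). A is the degree-3 chord of F# minor, so it is the borrowed bIII.

bIII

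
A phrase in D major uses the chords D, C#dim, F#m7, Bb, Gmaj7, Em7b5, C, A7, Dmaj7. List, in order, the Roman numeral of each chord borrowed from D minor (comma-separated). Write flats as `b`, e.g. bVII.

bVI, iiø7, bVII

The diatonic triads in D major are D, Em, F#m, G, A, Bm, C#dim. Of the given chords, D, C#dim, F#m7, Gmaj7, A7 and Dmaj7 are diatonic. Bb (Bb–D–F) is not: scale degree 6 in D major carries Bm (vi). In D minor the chord on that degree is Bb, so here it functions as bVI, borrowed from the parallel minor. But Em7b5 (E–G–Bb–D) is foreign: the diatonic ii on degree 2 is Em, whereas Em7b5 comes from D minor. It is labeled iiø7. But C (C–E–G) is foreign: the diatonic vii° on degree 7 is C#dim, whereas C comes from D minor. It is labeled bVII.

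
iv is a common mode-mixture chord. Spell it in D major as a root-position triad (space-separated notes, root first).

G Bb D

iv is built on scale degree 4, which is G in both D major and its parallel. Stacking thirds in D minor on G gives G–Bb–D.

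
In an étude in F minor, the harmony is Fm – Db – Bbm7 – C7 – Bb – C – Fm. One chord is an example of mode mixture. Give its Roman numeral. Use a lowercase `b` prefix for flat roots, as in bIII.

The diatonic triads in F minor (with V from harmonic minor) are Fm, Gdim, Ab, Bbm, C, Db, Eb. Fm, Db, Bbm7, C7 and C all belong to that set. Bb (Bb–D–F) doesn't fit — on degree 4 F minor would have Bbm (iv). Bb is the degree-4 chord of F major, so it is the borrowed IV.

IV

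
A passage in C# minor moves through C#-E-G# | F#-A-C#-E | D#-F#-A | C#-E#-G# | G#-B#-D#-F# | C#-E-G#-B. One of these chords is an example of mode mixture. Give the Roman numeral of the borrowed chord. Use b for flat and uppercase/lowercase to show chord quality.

I

In C# minor (with V from harmonic minor) the diatonic chords are C#m, D#dim, E, F#m, G#, A, B. C#–E–G# = C#m, F#–A–C#–E = F#m7, D#–F#–A = D#dim, G#–B#–D#–F# = G#7 and C#–E–G#–B = C#m7 are all diatonic. But C#–E#–G# is foreign: the diatonic i on degree 1 is C#m, whereas C# comes from C# major. It is labeled I.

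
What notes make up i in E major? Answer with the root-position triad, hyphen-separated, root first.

E-G-B

The root, E, is scale degree 1 — the same note in E major and E minor; only the chord quality changes. In E minor the chord on E is E–G–B.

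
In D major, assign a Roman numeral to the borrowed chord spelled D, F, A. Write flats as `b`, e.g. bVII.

The root D is the diatonic 1st degree of D major; the borrowing shows in the chord quality. D–F–A is a minor chord — the form found in D minor, not the diatonic I (D). Borrowed into D major it is written i.

i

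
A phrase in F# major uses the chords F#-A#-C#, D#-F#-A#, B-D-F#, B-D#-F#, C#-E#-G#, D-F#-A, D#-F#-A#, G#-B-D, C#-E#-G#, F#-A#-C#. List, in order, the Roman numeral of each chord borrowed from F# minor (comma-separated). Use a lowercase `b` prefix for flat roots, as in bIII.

iv, bVI, ii°

F# major has the diatonic set F#, G#m, A#m, B, C#, D#m, E#dim. Of the given chords, F#–A#–C# = F#, D#–F#–A# = D#m, B–D#–F# = B and C#–E#–G# = C# are diatonic. But B–D–F# is foreign: the diatonic IV on degree 4 is B, whereas Bm comes from F# minor. It is labeled iv. D–F#–A doesn't fit — on degree 6 F# major would have D#m (vi). D is the degree-6 chord of F# minor, so it is the borrowed bVI. G#–B–D doesn't fit — on degree 2 F# major would have G#m (ii). G#dim is the degree-2 chord of F# minor, so it is the borrowed ii°.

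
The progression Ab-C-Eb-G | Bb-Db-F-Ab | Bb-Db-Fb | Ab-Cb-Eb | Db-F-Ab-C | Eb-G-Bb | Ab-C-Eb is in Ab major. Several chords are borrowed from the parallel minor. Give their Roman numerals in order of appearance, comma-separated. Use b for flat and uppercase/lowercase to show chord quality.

ii°, i

In Ab major the diatonic chords are Ab, Bbm, Cm, Db, Eb, Fm, Gdim. Of the given chords, Ab–C–Eb–G = Abmaj7, Bb–Db–F–Ab = Bbm7, Db–F–Ab–C = Dbmaj7, Eb–G–Bb = Eb and Ab–C–Eb = Ab are diatonic. But Bb–Db–Fb is foreign: the diatonic ii on degree 2 is Bbm, whereas Bbdim comes from Ab minor. It is labeled ii°. Ab–Cb–Eb doesn't fit — on degree 1 Ab major would have Ab (I). Abm is the degree-1 chord of Ab minor, so it is the borrowed i.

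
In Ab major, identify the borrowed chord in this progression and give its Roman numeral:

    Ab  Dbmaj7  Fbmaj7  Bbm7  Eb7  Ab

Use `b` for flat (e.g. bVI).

bVImaj7

Ab major has the diatonic set Ab, Bbm, Cm, Db, Eb, Fm, Gdim. Of the given chords, Ab, Dbmaj7, Bbm7 and Eb7 are diatonic. But Fbmaj7 (Fb–Ab–Cb–Eb) is foreign: the diatonic vi on degree 6 is Fm, whereas Fbmaj7 comes from Ab minor. It is labeled bVImaj7.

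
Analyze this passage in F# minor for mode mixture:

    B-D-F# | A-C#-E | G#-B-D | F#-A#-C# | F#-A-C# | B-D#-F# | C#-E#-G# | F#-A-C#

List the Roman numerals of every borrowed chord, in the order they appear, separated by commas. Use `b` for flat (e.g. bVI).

F# minor has the diatonic set F#m, G#dim, A, Bm, C#, D, E (with V from harmonic minor). B–D–F# = Bm, A–C#–E = A, G#–B–D = G#dim, F#–A–C# = F#m and C#–E#–G# = C# are all diatonic. But F#–A#–C# is foreign: the diatonic i on degree 1 is F#m, whereas F# comes from F# major. It is labeled I. B–D#–F# is not: scale degree 4 in F# minor carries Bm (iv). In F# major the chord on that degree is B, so here it functions as IV, borrowed from the parallel major.

I, IV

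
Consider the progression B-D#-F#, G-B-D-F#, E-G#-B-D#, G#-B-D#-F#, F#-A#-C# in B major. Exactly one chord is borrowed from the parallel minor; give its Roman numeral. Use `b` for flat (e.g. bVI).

In B major the diatonic chords are B, C#m, D#m, E, F#, G#m, A#dim. B–D#–F# = B, E–G#–B–D# = Emaj7, G#–B–D#–F# = G#m7 and F#–A#–C# = F# are all diatonic. G–B–D–F# is not: scale degree 6 in B major carries G#m (vi). In B minor the chord on that degree is Gmaj7, so here it functions as bVImaj7, borrowed from the parallel minor.

bVImaj7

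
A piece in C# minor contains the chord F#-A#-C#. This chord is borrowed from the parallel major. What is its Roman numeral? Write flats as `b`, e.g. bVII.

The root F# is the diatonic 4th degree of C# minor; the borrowing shows in the chord quality. F#–A#–C# is a major chord — the form found in C# major, not the diatonic iv (F#m). Borrowed into C# minor it is written IV.

IV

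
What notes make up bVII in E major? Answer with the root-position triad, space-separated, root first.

The root of bVII is the lowered 7th degree: D# becomes D. Stacking thirds in E minor on D gives D–F#–A.

D F# A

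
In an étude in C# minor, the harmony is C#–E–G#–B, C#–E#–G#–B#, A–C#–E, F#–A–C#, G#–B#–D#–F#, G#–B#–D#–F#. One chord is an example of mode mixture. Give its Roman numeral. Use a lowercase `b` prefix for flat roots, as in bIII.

Imaj7

The diatonic triads in C# minor (with V from harmonic minor) are C#m, D#dim, E, F#m, G#, A, B. C#–E–G#–B = C#m7, A–C#–E = A, F#–A–C# = F#m and G#–B#–D#–F# = G#7 all belong to that set. But C#–E#–G#–B# is foreign: the diatonic i on degree 1 is C#m, whereas C#maj7 comes from C# major. It is labeled Imaj7.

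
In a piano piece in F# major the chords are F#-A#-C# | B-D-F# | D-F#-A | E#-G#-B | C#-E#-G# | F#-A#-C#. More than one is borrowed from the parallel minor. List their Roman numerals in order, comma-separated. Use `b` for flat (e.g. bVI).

iv, bVI

The diatonic triads in F# major are F#, G#m, A#m, B, C#, D#m, E#dim. F#–A#–C# = F#, E#–G#–B = E#dim and C#–E#–G# = C# are all diatonic. B–D–F# is not: scale degree 4 in F# major carries B (IV). In F# minor the chord on that degree is Bm, so here it functions as iv, borrowed from the parallel minor. D–F#–A is not: scale degree 6 in F# major carries D#m (vi). In F# minor the chord on that degree is D, so here it functions as bVI, borrowed from the parallel minor.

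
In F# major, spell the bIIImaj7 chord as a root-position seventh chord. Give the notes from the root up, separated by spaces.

bIIImaj7 is built on the lowered scale degree 3. In F# major degree 3 is A#; lowered it becomes A. Building the major-seventh chord from the parallel minor on A: A–C#–E–G#.

A C# E G#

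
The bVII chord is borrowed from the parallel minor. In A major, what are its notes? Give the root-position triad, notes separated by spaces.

Scale degree 7 in A major is G#. bVII uses the lowered form, G, taken from A minor. Stacking thirds in A minor on G gives G–B–D.

G B D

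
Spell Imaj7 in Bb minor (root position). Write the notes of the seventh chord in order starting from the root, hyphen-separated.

Imaj7 is built on scale degree 1, which is Bb in both Bb minor and its parallel. In Bb major the chord on Bb is Bb–D–F–A.

Bb-D-F-A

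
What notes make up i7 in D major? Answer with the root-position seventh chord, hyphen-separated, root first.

The root, D, is scale degree 1 — the same note in D major and D minor; only the chord quality changes. Building the minor-seventh chord from the parallel minor on D: D–F–A–C.

D-F-A-C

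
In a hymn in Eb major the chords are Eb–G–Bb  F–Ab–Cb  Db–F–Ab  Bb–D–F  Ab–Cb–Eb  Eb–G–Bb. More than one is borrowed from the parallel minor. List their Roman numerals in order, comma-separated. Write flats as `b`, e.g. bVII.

ii°, bVII, iv

In Eb major the diatonic chords are Eb, Fm, Gm, Ab, Bb, Cm, Ddim. Of the given chords, Eb–G–Bb = Eb and Bb–D–F = Bb are diatonic. F–Ab–Cb is not: scale degree 2 in Eb major carries Fm (ii). In Eb minor the chord on that degree is Fdim, so here it functions as ii°, borrowed from the parallel minor. But Db–F–Ab is foreign: the diatonic vii° on degree 7 is Ddim, whereas Db comes from Eb minor. It is labeled bVII. Ab–Cb–Eb doesn't fit — on degree 4 Eb major would have Ab (IV). Abm is the degree-4 chord of Eb minor, so it is the borrowed iv.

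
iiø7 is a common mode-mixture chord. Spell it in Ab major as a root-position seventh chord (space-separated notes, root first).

Bb Db Fb Ab

The root, Bb, is scale degree 2 — the same note in Ab major and Ab minor; only the chord quality changes. In Ab minor the chord on Bb is Bb–Db–Fb–Ab.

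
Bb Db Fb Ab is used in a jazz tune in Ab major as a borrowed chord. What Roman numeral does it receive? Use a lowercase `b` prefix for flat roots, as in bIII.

iiø7

The root Bb is the diatonic 2nd degree of Ab major; the borrowing shows in the chord quality. Bb–Db–Fb–Ab is a half-diminished-seventh chord — the form found in Ab minor, not the diatonic ii (Bbm). Borrowed into Ab major it is written iiø7.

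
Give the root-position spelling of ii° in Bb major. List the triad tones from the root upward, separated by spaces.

C Eb Gb

The root, C, is scale degree 2 — the same note in Bb major and Bb minor; only the chord quality changes. In Bb minor the chord on C is C–Eb–Gb.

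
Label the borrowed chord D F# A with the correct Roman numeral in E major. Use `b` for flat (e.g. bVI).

The root D is the lowered 7th scale degree — diatonically E major has D# there. Diatonically E major has D#dim (vii°) on that degree; D–F#–A is instead the major chord native to E minor, so it takes the label bVII.

bVII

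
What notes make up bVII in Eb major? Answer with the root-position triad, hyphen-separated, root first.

bVII is built on the lowered scale degree 7. In Eb major degree 7 is D; lowered it becomes Db. In Eb minor the chord on Db is Db–F–Ab.

Db-F-Ab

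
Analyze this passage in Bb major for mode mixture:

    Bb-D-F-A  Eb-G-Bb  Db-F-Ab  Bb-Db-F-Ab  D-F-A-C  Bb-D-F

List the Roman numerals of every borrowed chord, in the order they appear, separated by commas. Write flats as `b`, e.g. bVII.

The diatonic triads in Bb major are Bb, Cm, Dm, Eb, F, Gm, Adim. Of the given chords, Bb–D–F–A = Bbmaj7, Eb–G–Bb = Eb, D–F–A–C = Dm7 and Bb–D–F = Bb are diatonic. Db–F–Ab doesn't fit — on degree 3 Bb major would have Dm (iii). Db is the degree-3 chord of Bb minor, so it is the borrowed bIII. But Bb–Db–F–Ab is foreign: the diatonic I on degree 1 is Bb, whereas Bbm7 comes from Bb minor. It is labeled i7.

bIII, i7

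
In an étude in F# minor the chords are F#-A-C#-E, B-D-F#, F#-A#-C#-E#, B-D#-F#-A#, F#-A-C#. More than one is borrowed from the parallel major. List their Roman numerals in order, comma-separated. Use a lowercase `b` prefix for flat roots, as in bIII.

F# minor has the diatonic set F#m, G#dim, A, Bm, C#, D, E (with V from harmonic minor). F#–A–C#–E = F#m7, B–D–F# = Bm and F#–A–C# = F#m all belong to that set. F#–A#–C#–E# doesn't fit — on degree 1 F# minor would have F#m (i). F#maj7 is the degree-1 chord of F# major, so it is the borrowed Imaj7. B–D#–F#–A# doesn't fit — on degree 4 F# minor would have Bm (iv). Bmaj7 is the degree-4 chord of F# major, so it is the borrowed IVmaj7.

Imaj7, IVmaj7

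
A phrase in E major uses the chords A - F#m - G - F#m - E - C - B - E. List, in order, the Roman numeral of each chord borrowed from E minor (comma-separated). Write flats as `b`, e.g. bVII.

bIII, bVI

In E major the diatonic chords are E, F#m, G#m, A, B, C#m, D#dim. A, F#m, E and B all belong to that set. G (G–B–D) doesn't fit — on degree 3 E major would have G#m (iii). G is the degree-3 chord of E minor, so it is the borrowed bIII. C (C–E–G) doesn't fit — on degree 6 E major would have C#m (vi). C is the degree-6 chord of E minor, so it is the borrowed bVI.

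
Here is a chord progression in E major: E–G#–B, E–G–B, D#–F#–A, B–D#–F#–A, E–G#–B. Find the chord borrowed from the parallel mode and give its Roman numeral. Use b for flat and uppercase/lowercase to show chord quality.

The diatonic triads in E major are E, F#m, G#m, A, B, C#m, D#dim. E–G#–B = E, D#–F#–A = D#dim and B–D#–F#–A = B7 all belong to that set. But E–G–B is foreign: the diatonic I on degree 1 is E, whereas Em comes from E minor. It is labeled i.

i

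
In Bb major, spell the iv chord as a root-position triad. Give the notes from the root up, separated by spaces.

Eb Gb Bb

The root, Eb, is scale degree 4 — the same note in Bb major and Bb minor; only the chord quality changes. Stacking thirds in Bb minor on Eb gives Eb–Gb–Bb.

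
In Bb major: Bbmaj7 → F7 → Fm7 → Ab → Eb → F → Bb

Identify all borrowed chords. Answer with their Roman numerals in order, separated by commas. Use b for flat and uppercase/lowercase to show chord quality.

v7, bVII

Bb major has the diatonic set Bb, Cm, Dm, Eb, F, Gm, Adim. Bbmaj7, F7, Eb, F and Bb all belong to that set. But Fm7 (F–Ab–C–Eb) is foreign: the diatonic V on degree 5 is F, whereas Fm7 comes from Bb minor. It is labeled v7. Ab (Ab–C–Eb) is not: scale degree 7 in Bb major carries Adim (vii°). In Bb minor the chord on that degree is Ab, so here it functions as bVII, borrowed from the parallel minor.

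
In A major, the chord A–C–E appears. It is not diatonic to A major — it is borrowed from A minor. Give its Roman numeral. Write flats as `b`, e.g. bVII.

A is scale degree 1 in A major. Diatonically A major has A (I) on that degree; A–C–E is instead the minor chord native to A minor, so it takes the label i.

i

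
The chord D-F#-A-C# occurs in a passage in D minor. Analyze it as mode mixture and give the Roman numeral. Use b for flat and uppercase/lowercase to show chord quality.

D is scale degree 1 in D minor. Diatonically D minor has Dm (i) on that degree; D–F#–A–C# is instead the major-seventh chord native to D major, so it takes the label Imaj7.

Imaj7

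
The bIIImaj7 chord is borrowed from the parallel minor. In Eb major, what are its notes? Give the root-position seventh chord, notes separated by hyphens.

Gb-Bb-Db-F

Scale degree 3 in Eb major is G. bIIImaj7 uses the lowered form, Gb, taken from Eb minor. In Eb minor the chord on Gb is Gb–Bb–Db–F.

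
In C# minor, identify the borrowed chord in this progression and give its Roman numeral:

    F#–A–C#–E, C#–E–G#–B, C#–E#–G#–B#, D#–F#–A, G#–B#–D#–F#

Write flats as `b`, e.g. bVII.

In C# minor (with V from harmonic minor) the diatonic chords are C#m, D#dim, E, F#m, G#, A, B. F#–A–C#–E = F#m7, C#–E–G#–B = C#m7, D#–F#–A = D#dim and G#–B#–D#–F# = G#7 are all diatonic. C#–E#–G#–B# is not: scale degree 1 in C# minor carries C#m (i). In C# major the chord on that degree is C#maj7, so here it functions as Imaj7, borrowed from the parallel major.

Imaj7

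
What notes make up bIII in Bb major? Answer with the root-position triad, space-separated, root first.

Db F Ab

Scale degree 3 in Bb major is D. bIII uses the lowered form, Db, taken from Bb minor. In Bb minor the chord on Db is Db–F–Ab.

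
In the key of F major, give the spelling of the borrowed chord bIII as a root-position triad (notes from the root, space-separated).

Ab C Eb

The root of bIII is the lowered 3rd degree: A becomes Ab. In F minor the chord on Ab is Ab–C–Eb.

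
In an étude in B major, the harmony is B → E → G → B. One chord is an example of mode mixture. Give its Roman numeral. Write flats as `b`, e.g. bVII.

bVI

B major has the diatonic set B, C#m, D#m, E, F#, G#m, A#dim. Of the given chords, B and E are diatonic. G (G–B–D) is not: scale degree 6 in B major carries G#m (vi). In B minor the chord on that degree is G, so here it functions as bVI, borrowed from the parallel minor.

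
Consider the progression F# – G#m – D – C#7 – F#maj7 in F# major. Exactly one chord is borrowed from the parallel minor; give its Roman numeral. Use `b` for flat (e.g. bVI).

The diatonic triads in F# major are F#, G#m, A#m, B, C#, D#m, E#dim. Of the given chords, F#, G#m, C#7 and F#maj7 are diatonic. D (D–F#–A) doesn't fit — on degree 6 F# major would have D#m (vi). D is the degree-6 chord of F# minor, so it is the borrowed bVI.

bVI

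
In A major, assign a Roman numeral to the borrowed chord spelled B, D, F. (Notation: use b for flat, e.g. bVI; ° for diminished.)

The root B is the diatonic 2nd degree of A major; the borrowing shows in the chord quality. The diatonic chord on degree 2 would be Bm (ii), but B–D–F is the diminished chord from A minor. As a borrowed chord it is labeled ii°.

ii°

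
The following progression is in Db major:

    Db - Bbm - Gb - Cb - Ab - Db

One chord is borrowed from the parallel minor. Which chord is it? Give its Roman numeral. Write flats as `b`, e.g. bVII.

bVII

The diatonic triads in Db major are Db, Ebm, Fm, Gb, Ab, Bbm, Cdim. Db, Bbm, Gb and Ab all belong to that set. But Cb (Cb–Eb–Gb) is foreign: the diatonic vii° on degree 7 is Cdim, whereas Cb comes from Db minor. It is labeled bVII.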